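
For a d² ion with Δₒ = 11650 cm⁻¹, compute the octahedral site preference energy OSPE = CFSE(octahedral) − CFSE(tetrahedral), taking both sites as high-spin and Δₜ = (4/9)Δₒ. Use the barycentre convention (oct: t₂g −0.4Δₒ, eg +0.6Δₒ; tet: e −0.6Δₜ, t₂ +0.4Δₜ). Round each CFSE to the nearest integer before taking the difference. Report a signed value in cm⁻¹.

Octahedral (high-spin): t2g^2 e_g^0, CFSE = 2(−0.4) + 0(+0.6) = -0.8Δₒ = -0.8 × 11650 = -9320 cm⁻¹.
Tetrahedral: e^2 t2^0, CFSE = 2(−0.6) + 0(+0.4) = -1.2Δₜ = -1.2 × (4/9) × 11650 = -6213 cm⁻¹.
Subtracting, OSPE = -9320 − (-6213) = -3107 cm⁻¹.

-3107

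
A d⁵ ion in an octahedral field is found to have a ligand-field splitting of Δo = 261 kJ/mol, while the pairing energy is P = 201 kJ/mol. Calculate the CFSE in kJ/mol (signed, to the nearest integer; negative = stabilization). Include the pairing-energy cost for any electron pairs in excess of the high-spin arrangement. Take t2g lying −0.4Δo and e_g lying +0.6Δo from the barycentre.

-120

With Δo > P the complex is low-spin.
Filling d⁵ accordingly: t2g^5 e_g^0.
Orbital CFSE = -2.0Δo = -2.0 × 261 = -522 kJ/mol.
Excess pairs vs high-spin: 2 − 0 = 2; pairing cost = +402 kJ/mol.
Net CFSE = -522 + 402 = -120 kJ/mol.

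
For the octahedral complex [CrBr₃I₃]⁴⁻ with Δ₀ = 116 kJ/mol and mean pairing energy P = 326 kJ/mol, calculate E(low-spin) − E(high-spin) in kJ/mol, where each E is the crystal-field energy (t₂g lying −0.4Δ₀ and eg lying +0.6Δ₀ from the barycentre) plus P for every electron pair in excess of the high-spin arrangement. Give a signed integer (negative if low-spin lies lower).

Ligand charges: 3×(-1) from Br⁻ and 3×(-1) from I⁻ sum to -6; with overall charge -4, Cr is +2.
Cr²⁺: group 6, so d-count = 6 − 2 = 4.
In the high-spin limit (t₂g³ eg¹) the orbital term is -0.6Δ₀ = -70 kJ/mol, with no excess pairing.
Low-spin t₂g⁴ eg⁰ gives -1.6Δ₀ = -186 kJ/mol, but forming 1 extra pair costs 1P = 326 kJ/mol, so E(LS) = -186 + 326 = 140 kJ/mol.
The difference is 140 − (-70) = 210 kJ/mol, so high-spin lies lower.

210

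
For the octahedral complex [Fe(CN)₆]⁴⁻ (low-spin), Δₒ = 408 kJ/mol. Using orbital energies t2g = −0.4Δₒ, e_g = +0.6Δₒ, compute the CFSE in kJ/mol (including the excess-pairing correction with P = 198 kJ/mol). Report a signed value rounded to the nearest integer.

-583

Each CN⁻ contributes -1; 6 × (-1) = -6. With overall charge -4, Fe is in the +2 oxidation state.
Fe sits in group 8; removing 2 electrons leaves Fe²⁺ with 8 − 2 = 6 d electrons.
The d⁶ electrons fill as t2g^6 e_g^0.
The orbital stabilization is -2.4Δₒ = -2.4 × 408 = -979 kJ/mol.
Pairing penalty: 3 pairs vs 1 in the high-spin reference → 2 extra × P = 396 kJ/mol.
Overall CFSE = -979 + 396 = -583 kJ/mol.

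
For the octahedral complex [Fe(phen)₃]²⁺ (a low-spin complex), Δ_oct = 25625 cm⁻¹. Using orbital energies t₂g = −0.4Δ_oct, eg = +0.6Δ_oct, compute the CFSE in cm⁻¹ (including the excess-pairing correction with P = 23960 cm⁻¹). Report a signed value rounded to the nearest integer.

phen is neutral, so the +2 overall charge sits on Fe: oxidation state +2.
Fe is in group 8, so Fe²⁺ is d⁶ (8 − 2 = 6).
Configuration: t₂g⁶ eg⁰.
The orbital stabilization is -2.4Δ_oct = -2.4 × 25625 = -61500 cm⁻¹.
High-spin d⁶ would be t₂g⁴ eg² with 1 pair; low-spin has 3, so 2 excess pairs cost +2P = +47920 cm⁻¹.
Overall CFSE = -61500 + 47920 = -13580 cm⁻¹.

-13580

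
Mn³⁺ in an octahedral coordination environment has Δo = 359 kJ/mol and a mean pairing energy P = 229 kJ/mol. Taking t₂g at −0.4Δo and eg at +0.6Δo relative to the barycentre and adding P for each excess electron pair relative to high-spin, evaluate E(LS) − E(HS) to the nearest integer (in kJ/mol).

Mn sits in group 7; removing 3 electrons leaves Mn³⁺ with 7 − 3 = 4 d electrons.
High-spin: t₂g³ eg¹, CFSE = -0.6Δo = -215 kJ/mol.
Low-spin t₂g⁴ eg⁰ gives -1.6Δo = -574 kJ/mol, but forming 1 extra pair costs 1P = 229 kJ/mol, so E(LS) = -574 + 229 = -345 kJ/mol.
The difference is -345 − (-215) = -130 kJ/mol, so low-spin lies lower.

-130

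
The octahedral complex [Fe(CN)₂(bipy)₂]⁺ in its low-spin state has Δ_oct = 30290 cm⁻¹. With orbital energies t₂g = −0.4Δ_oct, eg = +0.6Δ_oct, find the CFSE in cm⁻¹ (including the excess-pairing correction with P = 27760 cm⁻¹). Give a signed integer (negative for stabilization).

Ligand charges: 2×(-1) from CN⁻ and 2×(+0) from bipy sum to -2; with overall charge +1, Fe is +3.
Fe sits in group 8; removing 3 electrons leaves Fe³⁺ with 8 − 3 = 5 d electrons.
The d⁵ electrons fill as t₂g⁵ eg⁰.
Orbital CFSE = 5(-0.4) + 0(0.6) = -2.0Δ_oct = -2.0 × 30290 = -60580 cm⁻¹.
Pairing penalty: 2 pairs vs 0 in the high-spin reference → 2 extra × P = 55520 cm⁻¹.
Combining: -60580 + 55520 = -5060 cm⁻¹.

-5060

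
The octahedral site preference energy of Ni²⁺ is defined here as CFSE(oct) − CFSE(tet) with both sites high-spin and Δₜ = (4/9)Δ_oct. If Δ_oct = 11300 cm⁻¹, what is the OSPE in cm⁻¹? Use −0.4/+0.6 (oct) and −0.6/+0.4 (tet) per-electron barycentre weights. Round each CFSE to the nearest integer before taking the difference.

Ni sits in group 10; removing 2 electrons leaves Ni²⁺ with 10 − 2 = 8 d electrons.
Octahedral high-spin t2g^6 e_g^2: CFSE = -1.2 × 11300 = -13560 cm⁻¹.
Tetrahedral e^4 t2^4 gives -0.8Δₜ = -0.8 × (4/9) × 11300 = -4018 cm⁻¹.
OSPE = CFSE(oct) − CFSE(tet) = -13560 − (-4018) = -9542 cm⁻¹.

-9542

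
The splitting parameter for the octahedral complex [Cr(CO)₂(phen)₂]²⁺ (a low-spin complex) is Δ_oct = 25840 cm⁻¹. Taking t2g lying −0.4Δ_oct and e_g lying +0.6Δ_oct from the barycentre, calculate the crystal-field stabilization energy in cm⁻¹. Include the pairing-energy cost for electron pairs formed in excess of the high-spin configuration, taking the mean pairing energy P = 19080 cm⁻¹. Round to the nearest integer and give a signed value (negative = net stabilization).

Ligand charges: 2×(+0) from CO and 2×(+0) from phen sum to +0; with overall charge +2, Cr is +2.
Cr is in group 6, so Cr²⁺ is d⁴ (6 − 2 = 4).
Electron filling gives t2g^4 e_g^0.
The orbital stabilization is -1.6Δ_oct = -1.6 × 25840 = -41344 cm⁻¹.
Relative to high-spin t2g^3 e_g^1 (0 paired), the low-spin configuration has 1 additional pair, contributing +1 × 19080 = +19080 cm⁻¹.
Combining: -41344 + 19080 = -22264 cm⁻¹.

-22264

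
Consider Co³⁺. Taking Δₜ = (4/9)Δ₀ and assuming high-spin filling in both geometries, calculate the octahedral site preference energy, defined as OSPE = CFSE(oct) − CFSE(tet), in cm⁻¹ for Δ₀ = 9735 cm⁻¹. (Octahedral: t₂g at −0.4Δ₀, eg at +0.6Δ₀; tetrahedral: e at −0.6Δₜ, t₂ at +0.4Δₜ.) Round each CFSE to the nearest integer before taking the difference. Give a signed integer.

Group 9 minus oxidation state +3 gives a d⁶ configuration for Co³⁺.
In an octahedral site d⁶ (HS) is t₂g⁴ eg², giving CFSE(oct) = -0.4Δ₀ = -3894 cm⁻¹.
Tetrahedral: e³ t₂³, CFSE = 3(−0.6) + 3(+0.4) = -0.6Δₜ = -0.6 × (4/9) × 9735 = -2596 cm⁻¹.
OSPE = -3894 − (-2596) = -1298 cm⁻¹.

-1298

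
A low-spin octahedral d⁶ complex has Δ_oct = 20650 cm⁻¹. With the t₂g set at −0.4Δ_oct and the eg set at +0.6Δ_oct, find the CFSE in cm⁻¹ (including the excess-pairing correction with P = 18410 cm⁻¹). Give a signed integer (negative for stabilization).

Electron filling gives t₂g⁶ eg⁰.
Orbital CFSE = 6(-0.4) + 0(0.6) = -2.4Δ_oct = -2.4 × 20650 = -49560 cm⁻¹.
High-spin d⁶ would be t₂g⁴ eg² with 1 pair; low-spin has 3, so 2 excess pairs cost +2P = +36820 cm⁻¹.
Net CFSE = -49560 + 36820 = -12740 cm⁻¹.

-12740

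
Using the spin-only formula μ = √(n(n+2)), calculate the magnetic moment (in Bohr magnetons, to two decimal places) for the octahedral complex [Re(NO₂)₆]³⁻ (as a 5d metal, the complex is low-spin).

2.83 Bohr magnetons

Each NO₂⁻ contributes -1; 6 × (-1) = -6. With overall charge -3, Re is in the +3 oxidation state.
Re³⁺: group 7, so d-count = 7 − 3 = 4.
Configuration: t₂g⁴ eg⁰ → 2 unpaired electrons.
μ(spin-only) = √[2(2+2)] = √8 ≈ 2.83 Bohr magnetons.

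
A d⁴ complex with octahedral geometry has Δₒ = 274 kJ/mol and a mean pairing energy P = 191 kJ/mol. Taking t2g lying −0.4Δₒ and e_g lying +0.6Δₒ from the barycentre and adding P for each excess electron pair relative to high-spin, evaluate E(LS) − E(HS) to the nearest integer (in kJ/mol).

-83

In the high-spin limit (t2g^3 e_g^1) the orbital term is -0.6Δₒ = -164 kJ/mol, with no excess pairing.
Low-spin t2g^4 e_g^0 gives -1.6Δₒ = -438 kJ/mol, but forming 1 extra pair costs 1P = 191 kJ/mol, so E(LS) = -438 + 191 = -247 kJ/mol.
Thus E(LS) − E(HS) = -83 kJ/mol.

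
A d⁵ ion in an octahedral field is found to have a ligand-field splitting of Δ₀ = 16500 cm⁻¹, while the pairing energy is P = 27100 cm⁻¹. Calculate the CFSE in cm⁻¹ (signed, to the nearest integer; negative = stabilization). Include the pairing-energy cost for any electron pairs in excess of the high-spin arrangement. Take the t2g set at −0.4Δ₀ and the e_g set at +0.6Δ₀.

Here Δ₀ < P (16500 < 27100), so the high-spin state is favoured.
Filling d⁵ accordingly: t2g^3 e_g^2.
Orbital CFSE = 0.0Δ₀ = 0.0 × 16500 = 0 cm⁻¹.
High-spin has no excess pairs, so no pairing correction applies.

0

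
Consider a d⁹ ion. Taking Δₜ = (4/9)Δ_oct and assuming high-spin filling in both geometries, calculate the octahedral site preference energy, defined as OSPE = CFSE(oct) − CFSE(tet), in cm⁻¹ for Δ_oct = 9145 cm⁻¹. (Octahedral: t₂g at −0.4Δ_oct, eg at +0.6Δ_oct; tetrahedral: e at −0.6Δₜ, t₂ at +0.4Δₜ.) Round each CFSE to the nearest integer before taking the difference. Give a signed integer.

-3861

Octahedral (high-spin): t₂g⁶ eg³, CFSE = 6(−0.4) + 3(+0.6) = -0.6Δ_oct = -0.6 × 9145 = -5487 cm⁻¹.
Tetrahedral e⁴ t₂⁵ gives -0.4Δₜ = -0.4 × (4/9) × 9145 = -1626 cm⁻¹.
Subtracting, OSPE = -5487 − (-1626) = -3861 cm⁻¹.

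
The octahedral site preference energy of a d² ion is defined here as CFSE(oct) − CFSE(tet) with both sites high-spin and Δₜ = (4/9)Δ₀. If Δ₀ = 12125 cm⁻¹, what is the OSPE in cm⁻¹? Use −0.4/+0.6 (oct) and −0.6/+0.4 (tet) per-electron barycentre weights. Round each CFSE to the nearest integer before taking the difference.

-3233

In an octahedral site d² (HS) is t₂g² eg⁰, giving CFSE(oct) = -0.8Δ₀ = -9700 cm⁻¹.
In a tetrahedral site the filling is e² t₂⁰: CFSE(tet) = -1.2Δₜ = -1.2 × (4/9)(12125) = -6467 cm⁻¹.
OSPE = CFSE(oct) − CFSE(tet) = -9700 − (-6467) = -3233 cm⁻¹.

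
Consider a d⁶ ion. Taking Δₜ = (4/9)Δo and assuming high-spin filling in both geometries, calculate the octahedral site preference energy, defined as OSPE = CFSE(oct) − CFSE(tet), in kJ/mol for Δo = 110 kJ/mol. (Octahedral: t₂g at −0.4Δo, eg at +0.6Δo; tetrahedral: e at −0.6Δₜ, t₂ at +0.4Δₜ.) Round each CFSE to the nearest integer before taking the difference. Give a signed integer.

Octahedral (high-spin): t₂g⁴ eg², CFSE = 4(−0.4) + 2(+0.6) = -0.4Δo = -0.4 × 110 = -44 kJ/mol.
Tetrahedral e³ t₂³ gives -0.6Δₜ = -0.6 × (4/9) × 110 = -29 kJ/mol.
Subtracting, OSPE = -44 − (-29) = -15 kJ/mol.

-15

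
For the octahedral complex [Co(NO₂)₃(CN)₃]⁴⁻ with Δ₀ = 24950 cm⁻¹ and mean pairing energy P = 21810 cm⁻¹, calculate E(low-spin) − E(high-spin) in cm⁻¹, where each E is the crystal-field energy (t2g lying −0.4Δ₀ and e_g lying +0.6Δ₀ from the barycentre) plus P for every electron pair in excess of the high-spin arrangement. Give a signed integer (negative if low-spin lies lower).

Ligand charges: 3×(-1) from NO₂⁻ and 3×(-1) from CN⁻ sum to -6; with overall charge -4, Co is +2.
Co sits in group 9; removing 2 electrons leaves Co²⁺ with 9 − 2 = 7 d electrons.
In the high-spin limit (t2g^5 e_g^2) the orbital term is -0.8Δ₀ = -19960 cm⁻¹, with no excess pairing.
For low-spin the configuration is t2g^6 e_g^1: orbital energy -1.8 × 24950 = -44910 cm⁻¹, and 1 additional pair relative to high-spin adds 21810 cm⁻¹, giving -23100 cm⁻¹.
Thus E(LS) − E(HS) = -3140 cm⁻¹.

-3140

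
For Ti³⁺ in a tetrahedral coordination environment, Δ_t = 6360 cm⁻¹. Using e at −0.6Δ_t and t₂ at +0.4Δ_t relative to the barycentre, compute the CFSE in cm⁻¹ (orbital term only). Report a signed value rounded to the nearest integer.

Ti³⁺: group 4, so d-count = 4 − 3 = 1.
Tetrahedral fields are weak (Δₜ ≈ 4/9 Δₒ), so electrons fill high-spin.
Configuration: e¹ t₂⁰.
The orbital stabilization is -0.6Δ_t = -0.6 × 6360 = -3816 cm⁻¹.

-3816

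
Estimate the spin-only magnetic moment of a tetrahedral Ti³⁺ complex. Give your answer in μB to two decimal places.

Group 4 minus oxidation state +3 gives a d¹ configuration for Ti³⁺.
Tetrahedral splitting is small, so the complex is high-spin.
Configuration: e^1 t2^0 → 1 unpaired electron.
μ(spin-only) = √[1(1+2)] = √3 ≈ 1.73 μB.

1.73 μB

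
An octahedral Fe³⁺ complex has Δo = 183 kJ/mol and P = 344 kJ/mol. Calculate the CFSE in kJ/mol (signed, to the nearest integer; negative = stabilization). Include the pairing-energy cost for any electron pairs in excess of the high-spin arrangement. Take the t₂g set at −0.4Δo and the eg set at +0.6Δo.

Fe is in group 8, so Fe³⁺ is d⁵ (8 − 3 = 5).
Here Δo < P (183 < 344), so the high-spin state is favoured.
That gives t₂g³ eg².
Orbital CFSE = 0.0Δo = 0.0 × 183 = 0 kJ/mol.
High-spin has no excess pairs, so no pairing correction applies.

0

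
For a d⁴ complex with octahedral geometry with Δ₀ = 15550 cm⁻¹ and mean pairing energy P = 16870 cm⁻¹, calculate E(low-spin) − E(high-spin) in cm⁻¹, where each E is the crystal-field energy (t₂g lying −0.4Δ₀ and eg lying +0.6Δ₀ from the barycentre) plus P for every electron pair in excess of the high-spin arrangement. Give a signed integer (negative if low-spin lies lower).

1320

High-spin d⁴ fills as t₂g³ eg¹ with CFSE 3(−0.4) + 1(+0.6) = -0.6Δ₀ = -9330 cm⁻¹.
Low-spin t₂g⁴ eg⁰ gives -1.6Δ₀ = -24880 cm⁻¹, but forming 1 extra pair costs 1P = 16870 cm⁻¹, so E(LS) = -24880 + 16870 = -8010 cm⁻¹.
E(LS) − E(HS) = -8010 − (-9330) = 1320 cm⁻¹.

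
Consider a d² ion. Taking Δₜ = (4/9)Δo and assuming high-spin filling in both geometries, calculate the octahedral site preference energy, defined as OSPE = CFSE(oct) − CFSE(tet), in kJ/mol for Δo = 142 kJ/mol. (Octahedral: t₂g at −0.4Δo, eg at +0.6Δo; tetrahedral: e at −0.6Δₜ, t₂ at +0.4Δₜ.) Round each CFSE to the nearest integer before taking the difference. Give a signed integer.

In an octahedral site d² (HS) is t₂g² eg⁰, giving CFSE(oct) = -0.8Δo = -114 kJ/mol.
In a tetrahedral site the filling is e² t₂⁰: CFSE(tet) = -1.2Δₜ = -1.2 × (4/9)(142) = -76 kJ/mol.
Subtracting, OSPE = -114 − (-76) = -38 kJ/mol.

-38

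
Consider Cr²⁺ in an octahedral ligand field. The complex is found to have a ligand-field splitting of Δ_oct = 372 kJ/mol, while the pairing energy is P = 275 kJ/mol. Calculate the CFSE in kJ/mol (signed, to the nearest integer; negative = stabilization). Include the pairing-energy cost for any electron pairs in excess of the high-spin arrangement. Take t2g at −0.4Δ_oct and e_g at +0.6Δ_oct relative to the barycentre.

Cr sits in group 6; removing 2 electrons leaves Cr²⁺ with 6 − 2 = 4 d electrons.
Here Δ_oct > P (372 > 275), so the low-spin state is favoured.
Filling d⁴ accordingly: t2g^4 e_g^0.
Orbital CFSE = -1.6Δ_oct = -1.6 × 372 = -595 kJ/mol.
Excess pairs vs high-spin: 1 − 0 = 1; pairing cost = +275 kJ/mol.
Net CFSE = -595 + 275 = -320 kJ/mol.

-320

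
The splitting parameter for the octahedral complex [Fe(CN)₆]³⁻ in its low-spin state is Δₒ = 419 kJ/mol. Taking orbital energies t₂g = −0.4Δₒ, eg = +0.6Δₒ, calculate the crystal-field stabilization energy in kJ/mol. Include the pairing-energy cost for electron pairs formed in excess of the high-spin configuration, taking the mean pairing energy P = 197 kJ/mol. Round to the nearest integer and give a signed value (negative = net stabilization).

Each CN⁻ contributes -1; 6 × (-1) = -6. With overall charge -3, Fe is in the +3 oxidation state.
Fe³⁺: group 8, so d-count = 8 − 3 = 5.
The d⁵ electrons fill as t₂g⁵ eg⁰.
The orbital stabilization is -2.0Δₒ = -2.0 × 419 = -838 kJ/mol.
Pairing penalty: 2 pairs vs 0 in the high-spin reference → 2 extra × P = 394 kJ/mol.
Combining: -838 + 394 = -444 kJ/mol.

-444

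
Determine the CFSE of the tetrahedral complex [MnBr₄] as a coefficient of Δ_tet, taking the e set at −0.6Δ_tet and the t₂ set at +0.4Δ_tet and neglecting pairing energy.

-0.8 Δ_tet

Each Br⁻ contributes -1; 4 × (-1) = -4. With overall charge +0, Mn is in the +4 oxidation state.
Mn⁴⁺: group 7, so d-count = 7 − 4 = 3.
With tetrahedral geometry the complex is necessarily high-spin.
Configuration: e² t₂¹.
CFSE = 2(-0.6Δ_tet) + 1(0.4Δ_tet) = -1.2Δ_tet + 0.4Δ_tet = -0.8Δ_tet.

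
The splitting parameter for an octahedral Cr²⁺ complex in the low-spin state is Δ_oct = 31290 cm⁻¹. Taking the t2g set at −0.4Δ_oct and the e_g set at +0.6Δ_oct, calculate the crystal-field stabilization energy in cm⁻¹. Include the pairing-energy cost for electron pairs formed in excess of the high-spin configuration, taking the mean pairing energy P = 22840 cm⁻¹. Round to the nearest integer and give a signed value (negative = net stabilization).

Group 6 minus oxidation state +2 gives a d⁴ configuration for Cr²⁺.
Configuration: t2g^4 e_g^0.
CFSE(orbital) = 4×(-0.4Δ_oct) + 0×(0.6Δ_oct) = -1.6Δ_oct; with Δ_oct = 31290 cm⁻¹ that is -50064 cm⁻¹.
Pairing penalty: 1 pair vs 0 in the high-spin reference → 1 extra × P = 22840 cm⁻¹.
Combining: -50064 + 22840 = -27224 cm⁻¹.

-27224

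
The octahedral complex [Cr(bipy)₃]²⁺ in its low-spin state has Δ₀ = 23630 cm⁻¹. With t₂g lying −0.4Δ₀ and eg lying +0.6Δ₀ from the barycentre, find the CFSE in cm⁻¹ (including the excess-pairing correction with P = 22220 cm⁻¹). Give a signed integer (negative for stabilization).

-15588

bipy is neutral, so the +2 overall charge sits on Cr: oxidation state +2.
Group 6 minus oxidation state +2 gives a d⁴ configuration for Cr²⁺.
The d⁴ electrons fill as t₂g⁴ eg⁰.
CFSE(orbital) = 4×(-0.4Δ₀) + 0×(0.6Δ₀) = -1.6Δ₀; with Δ₀ = 23630 cm⁻¹ that is -37808 cm⁻¹.
High-spin d⁴ would be t₂g³ eg¹ with 0 pairs; low-spin has 1, so 1 excess pair costs +1P = +22220 cm⁻¹.
Combining: -37808 + 22220 = -15588 cm⁻¹.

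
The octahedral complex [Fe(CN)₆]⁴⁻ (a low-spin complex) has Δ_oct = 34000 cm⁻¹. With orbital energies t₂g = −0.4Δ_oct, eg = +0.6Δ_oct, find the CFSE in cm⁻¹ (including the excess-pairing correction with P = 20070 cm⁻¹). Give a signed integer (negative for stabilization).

-41460

Each CN⁻ contributes -1; 6 × (-1) = -6. With overall charge -4, Fe is in the +2 oxidation state.
Fe²⁺: group 8, so d-count = 8 − 2 = 6.
Electron filling gives t₂g⁶ eg⁰.
The orbital stabilization is -2.4Δ_oct = -2.4 × 34000 = -81600 cm⁻¹.
High-spin d⁶ would be t₂g⁴ eg² with 1 pair; low-spin has 3, so 2 excess pairs cost +2P = +40140 cm⁻¹.
Overall CFSE = -81600 + 40140 = -41460 cm⁻¹.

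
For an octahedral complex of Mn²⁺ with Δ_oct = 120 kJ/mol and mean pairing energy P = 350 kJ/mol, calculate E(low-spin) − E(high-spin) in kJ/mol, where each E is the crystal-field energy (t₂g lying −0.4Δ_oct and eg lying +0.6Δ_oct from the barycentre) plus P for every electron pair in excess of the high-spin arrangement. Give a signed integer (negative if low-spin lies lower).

Mn sits in group 7; removing 2 electrons leaves Mn²⁺ with 7 − 2 = 5 d electrons.
High-spin: t₂g³ eg², CFSE = 0.0Δ_oct = 0 kJ/mol.
Low-spin: t₂g⁵ eg⁰, orbital CFSE = -2.0Δ_oct = -240 kJ/mol; plus 2 excess pairs × P = +700 kJ/mol; total 460 kJ/mol.
E(LS) − E(HS) = 460 − (0) = 460 kJ/mol.

460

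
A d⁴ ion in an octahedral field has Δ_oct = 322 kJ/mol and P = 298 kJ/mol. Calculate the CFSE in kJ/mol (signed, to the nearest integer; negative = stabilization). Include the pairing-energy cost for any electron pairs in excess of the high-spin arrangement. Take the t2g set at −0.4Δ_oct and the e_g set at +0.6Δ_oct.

With Δ_oct > P the complex is low-spin.
That gives t2g^4 e_g^0.
Orbital CFSE = -1.6Δ_oct = -1.6 × 322 = -515 kJ/mol.
Excess pairs vs high-spin: 1 − 0 = 1; pairing cost = +298 kJ/mol.
Net CFSE = -515 + 298 = -217 kJ/mol.

-217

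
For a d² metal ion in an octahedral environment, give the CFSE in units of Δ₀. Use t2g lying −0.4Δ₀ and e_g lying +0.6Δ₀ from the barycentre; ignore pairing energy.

-0.8 Δ₀

Configuration: t2g^2 e_g^0.
CFSE = 2(-0.4Δ₀) + 0(0.6Δ₀) = -0.8Δ₀ + 0.0Δ₀ = -0.8Δ₀.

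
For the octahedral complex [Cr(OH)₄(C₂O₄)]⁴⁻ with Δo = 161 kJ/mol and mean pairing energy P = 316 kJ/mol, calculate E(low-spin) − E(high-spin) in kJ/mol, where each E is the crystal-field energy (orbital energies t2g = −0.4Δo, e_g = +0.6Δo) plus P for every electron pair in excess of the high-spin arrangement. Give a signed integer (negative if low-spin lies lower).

Ligand charges: 4×(-1) from OH⁻ and 1×(-2) from C₂O₄²⁻ sum to -6; with overall charge -4, Cr is +2.
Cr sits in group 6; removing 2 electrons leaves Cr²⁺ with 6 − 2 = 4 d electrons.
High-spin d⁴ fills as t2g^3 e_g^1 with CFSE 3(−0.4) + 1(+0.6) = -0.6Δo = -97 kJ/mol.
For low-spin the configuration is t2g^4 e_g^0: orbital energy -1.6 × 161 = -258 kJ/mol, and 1 additional pair relative to high-spin adds 316 kJ/mol, giving 58 kJ/mol.
Thus E(LS) − E(HS) = 155 kJ/mol.

155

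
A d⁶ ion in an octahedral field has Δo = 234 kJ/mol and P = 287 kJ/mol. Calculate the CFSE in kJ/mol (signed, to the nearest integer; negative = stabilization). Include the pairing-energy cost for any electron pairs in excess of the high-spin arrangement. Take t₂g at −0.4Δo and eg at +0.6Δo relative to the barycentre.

With Δo < P the complex is high-spin.
Configuration: t₂g⁴ eg².
Orbital CFSE = -0.4Δo = -0.4 × 234 = -94 kJ/mol.
High-spin has no excess pairs, so no pairing correction applies.

-94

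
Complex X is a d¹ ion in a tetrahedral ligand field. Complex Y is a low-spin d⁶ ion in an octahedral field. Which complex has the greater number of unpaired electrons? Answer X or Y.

X: With tetrahedral geometry the complex is necessarily high-spin; e¹ t₂⁰ → 1 unpaired.
Y: t₂g⁶ eg⁰ → 0 unpaired.
So X has more unpaired electrons.

X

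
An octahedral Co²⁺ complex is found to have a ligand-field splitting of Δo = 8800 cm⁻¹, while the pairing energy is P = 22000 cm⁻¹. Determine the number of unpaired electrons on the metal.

Co sits in group 9; removing 2 electrons leaves Co²⁺ with 9 − 2 = 7 d electrons.
With Δo < P the complex is high-spin.
That gives t₂g⁵ eg².
Unpaired electrons: 3.

3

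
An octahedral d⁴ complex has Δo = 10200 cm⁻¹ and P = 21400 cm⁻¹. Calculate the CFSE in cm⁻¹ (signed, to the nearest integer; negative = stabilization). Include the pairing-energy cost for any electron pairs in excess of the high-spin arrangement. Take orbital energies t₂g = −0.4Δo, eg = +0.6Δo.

Since Δo = 10200 cm⁻¹ < P = 21400 cm⁻¹, the complex adopts the high-spin configuration.
Configuration: t₂g³ eg¹.
Orbital CFSE = -0.6Δo = -0.6 × 10200 = -6120 cm⁻¹.
High-spin has no excess pairs, so no pairing correction applies.

-6120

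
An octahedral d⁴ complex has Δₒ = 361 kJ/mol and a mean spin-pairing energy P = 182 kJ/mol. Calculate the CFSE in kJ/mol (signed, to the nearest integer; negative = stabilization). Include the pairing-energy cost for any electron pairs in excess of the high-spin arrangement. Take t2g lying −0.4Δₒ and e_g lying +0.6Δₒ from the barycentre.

Since Δₒ = 361 kJ/mol > P = 182 kJ/mol, the complex adopts the low-spin configuration.
Configuration: t2g^4 e_g^0.
Orbital CFSE = -1.6Δₒ = -1.6 × 361 = -578 kJ/mol.
Excess pairs vs high-spin: 1 − 0 = 1; pairing cost = +182 kJ/mol.
Net CFSE = -578 + 182 = -396 kJ/mol.

-396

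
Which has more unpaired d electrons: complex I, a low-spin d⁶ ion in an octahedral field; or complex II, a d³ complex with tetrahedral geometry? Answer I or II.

II

I: t₂g⁶ eg⁰ → 0 unpaired.
II: With tetrahedral geometry the complex is necessarily high-spin; e² t₂¹ → 3 unpaired.
So II has more unpaired electrons.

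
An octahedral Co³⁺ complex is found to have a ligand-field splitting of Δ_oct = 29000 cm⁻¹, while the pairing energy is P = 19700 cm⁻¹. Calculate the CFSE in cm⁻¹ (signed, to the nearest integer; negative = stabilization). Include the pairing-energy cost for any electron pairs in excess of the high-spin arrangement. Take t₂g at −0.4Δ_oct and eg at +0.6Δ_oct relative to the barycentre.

Co sits in group 9; removing 3 electrons leaves Co³⁺ with 9 − 3 = 6 d electrons.
Δ_oct > P, so pairing is preferred: the ground state is low-spin.
Configuration: t₂g⁶ eg⁰.
Orbital CFSE = -2.4Δ_oct = -2.4 × 29000 = -69600 cm⁻¹.
Excess pairs vs high-spin: 3 − 1 = 2; pairing cost = +39400 cm⁻¹.
Net CFSE = -69600 + 39400 = -30200 cm⁻¹.

-30200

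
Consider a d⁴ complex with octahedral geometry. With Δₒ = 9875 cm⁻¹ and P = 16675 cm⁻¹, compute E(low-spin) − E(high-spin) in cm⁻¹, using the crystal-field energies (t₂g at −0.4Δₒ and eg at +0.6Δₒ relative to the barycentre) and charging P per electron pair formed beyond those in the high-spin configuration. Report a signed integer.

6800

In the high-spin limit (t₂g³ eg¹) the orbital term is -0.6Δₒ = -5925 cm⁻¹, with no excess pairing.
Low-spin t₂g⁴ eg⁰ gives -1.6Δₒ = -15800 cm⁻¹, but forming 1 extra pair costs 1P = 16675 cm⁻¹, so E(LS) = -15800 + 16675 = 875 cm⁻¹.
The difference is 875 − (-5925) = 6800 cm⁻¹, so high-spin lies lower.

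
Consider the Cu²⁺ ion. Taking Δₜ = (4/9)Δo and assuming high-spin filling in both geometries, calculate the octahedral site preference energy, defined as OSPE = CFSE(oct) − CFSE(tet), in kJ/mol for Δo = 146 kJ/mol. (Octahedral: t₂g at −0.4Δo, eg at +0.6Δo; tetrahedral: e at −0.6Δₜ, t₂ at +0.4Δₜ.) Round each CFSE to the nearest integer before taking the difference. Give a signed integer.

Cu²⁺: group 11, so d-count = 11 − 2 = 9.
In an octahedral site d⁹ (HS) is t₂g⁶ eg³, giving CFSE(oct) = -0.6Δo = -88 kJ/mol.
In a tetrahedral site the filling is e⁴ t₂⁵: CFSE(tet) = -0.4Δₜ = -0.4 × (4/9)(146) = -26 kJ/mol.
Subtracting, OSPE = -88 − (-26) = -62 kJ/mol.

-62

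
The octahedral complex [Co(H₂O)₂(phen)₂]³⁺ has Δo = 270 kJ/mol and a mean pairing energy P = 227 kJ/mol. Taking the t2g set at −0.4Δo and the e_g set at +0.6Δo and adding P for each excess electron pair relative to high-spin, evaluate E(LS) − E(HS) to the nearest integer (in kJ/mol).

Ligand charges: 2×(+0) from H₂O and 2×(+0) from phen sum to +0; with overall charge +3, Co is +3.
Co³⁺: group 9, so d-count = 9 − 3 = 6.
High-spin: t2g^4 e_g^2, CFSE = -0.4Δo = -108 kJ/mol.
Low-spin: t2g^6 e_g^0, orbital CFSE = -2.4Δo = -648 kJ/mol; plus 2 excess pairs × P = +454 kJ/mol; total -194 kJ/mol.
E(LS) − E(HS) = -194 − (-108) = -86 kJ/mol.

-86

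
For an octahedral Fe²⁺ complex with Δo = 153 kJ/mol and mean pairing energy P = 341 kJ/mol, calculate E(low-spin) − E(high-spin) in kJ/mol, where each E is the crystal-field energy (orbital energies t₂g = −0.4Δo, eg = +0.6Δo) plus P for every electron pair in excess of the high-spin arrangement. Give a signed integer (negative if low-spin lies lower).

376

Fe²⁺: group 8, so d-count = 8 − 2 = 6.
High-spin: t₂g⁴ eg², CFSE = -0.4Δo = -61 kJ/mol.
Low-spin t₂g⁶ eg⁰ gives -2.4Δo = -367 kJ/mol, but forming 2 extra pairs costs 2P = 682 kJ/mol, so E(LS) = -367 + 682 = 315 kJ/mol.
The difference is 315 − (-61) = 376 kJ/mol, so high-spin lies lower.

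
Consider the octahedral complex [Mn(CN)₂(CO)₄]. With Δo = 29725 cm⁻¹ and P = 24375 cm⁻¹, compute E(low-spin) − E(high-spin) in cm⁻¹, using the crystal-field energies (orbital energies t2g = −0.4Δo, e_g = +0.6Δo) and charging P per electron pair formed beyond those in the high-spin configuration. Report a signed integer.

-10700

Ligand charges: 2×(-1) from CN⁻ and 4×(+0) from CO sum to -2; with overall charge +0, Mn is +2.
Mn²⁺: group 7, so d-count = 7 − 2 = 5.
High-spin: t2g^3 e_g^2, CFSE = 0.0Δo = 0 cm⁻¹.
For low-spin the configuration is t2g^5 e_g^0: orbital energy -2.0 × 29725 = -59450 cm⁻¹, and 2 additional pairs relative to high-spin add 48750 cm⁻¹, giving -10700 cm⁻¹.
Thus E(LS) − E(HS) = -10700 cm⁻¹.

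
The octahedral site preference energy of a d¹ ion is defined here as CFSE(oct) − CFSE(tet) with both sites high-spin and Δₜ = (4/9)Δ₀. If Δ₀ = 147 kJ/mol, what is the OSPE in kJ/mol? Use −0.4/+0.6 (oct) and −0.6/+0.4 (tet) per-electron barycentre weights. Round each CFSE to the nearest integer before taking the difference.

-20

Octahedral high-spin t2g^1 e_g^0: CFSE = -0.4 × 147 = -59 kJ/mol.
In a tetrahedral site the filling is e^1 t2^0: CFSE(tet) = -0.6Δₜ = -0.6 × (4/9)(147) = -39 kJ/mol.
OSPE = CFSE(oct) − CFSE(tet) = -59 − (-39) = -20 kJ/mol.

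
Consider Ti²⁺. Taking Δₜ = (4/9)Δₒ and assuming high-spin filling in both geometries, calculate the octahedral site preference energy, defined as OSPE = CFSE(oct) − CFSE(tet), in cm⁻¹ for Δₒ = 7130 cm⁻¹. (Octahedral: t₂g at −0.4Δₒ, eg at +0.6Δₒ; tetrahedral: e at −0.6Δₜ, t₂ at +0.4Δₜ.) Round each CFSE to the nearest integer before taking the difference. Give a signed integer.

-1901

Ti²⁺: group 4, so d-count = 4 − 2 = 2.
Octahedral (high-spin): t2g^2 e_g^0, CFSE = 2(−0.4) + 0(+0.6) = -0.8Δₒ = -0.8 × 7130 = -5704 cm⁻¹.
Tetrahedral: e^2 t2^0, CFSE = 2(−0.6) + 0(+0.4) = -1.2Δₜ = -1.2 × (4/9) × 7130 = -3803 cm⁻¹.
Subtracting, OSPE = -5704 − (-3803) = -1901 cm⁻¹.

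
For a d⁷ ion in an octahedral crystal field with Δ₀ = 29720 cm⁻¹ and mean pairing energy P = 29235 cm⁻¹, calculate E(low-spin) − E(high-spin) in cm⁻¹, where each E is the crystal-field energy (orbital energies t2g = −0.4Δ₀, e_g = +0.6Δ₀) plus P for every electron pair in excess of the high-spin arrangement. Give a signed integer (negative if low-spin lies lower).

High-spin: t2g^5 e_g^2, CFSE = -0.8Δ₀ = -23776 cm⁻¹.
Low-spin: t2g^6 e_g^1, orbital CFSE = -1.8Δ₀ = -53496 cm⁻¹; plus 1 excess pair × P = +29235 cm⁻¹; total -24261 cm⁻¹.
The difference is -24261 − (-23776) = -485 cm⁻¹, so low-spin lies lower.

-485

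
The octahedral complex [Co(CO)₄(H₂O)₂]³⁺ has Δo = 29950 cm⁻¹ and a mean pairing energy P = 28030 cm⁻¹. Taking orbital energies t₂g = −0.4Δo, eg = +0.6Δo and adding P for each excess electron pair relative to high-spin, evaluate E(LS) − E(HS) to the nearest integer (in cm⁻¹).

-3840

Ligand charges: 4×(+0) from CO and 2×(+0) from H₂O sum to +0; with overall charge +3, Co is +3.
Co sits in group 9; removing 3 electrons leaves Co³⁺ with 9 − 3 = 6 d electrons.
High-spin: t₂g⁴ eg², CFSE = -0.4Δo = -11980 cm⁻¹.
Low-spin t₂g⁶ eg⁰ gives -2.4Δo = -71880 cm⁻¹, but forming 2 extra pairs costs 2P = 56060 cm⁻¹, so E(LS) = -71880 + 56060 = -15820 cm⁻¹.
The difference is -15820 − (-11980) = -3840 cm⁻¹, so low-spin lies lower.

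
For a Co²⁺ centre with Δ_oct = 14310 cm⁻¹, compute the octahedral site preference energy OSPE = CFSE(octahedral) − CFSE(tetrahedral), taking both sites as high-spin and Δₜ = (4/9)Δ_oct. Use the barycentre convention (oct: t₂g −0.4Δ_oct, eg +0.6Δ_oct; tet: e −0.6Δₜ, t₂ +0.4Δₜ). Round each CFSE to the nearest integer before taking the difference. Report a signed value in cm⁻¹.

-3816

Co²⁺: group 9, so d-count = 9 − 2 = 7.
In an octahedral site d⁷ (HS) is t₂g⁵ eg², giving CFSE(oct) = -0.8Δ_oct = -11448 cm⁻¹.
Tetrahedral e⁴ t₂³ gives -1.2Δₜ = -1.2 × (4/9) × 14310 = -7632 cm⁻¹.
Subtracting, OSPE = -11448 − (-7632) = -3816 cm⁻¹.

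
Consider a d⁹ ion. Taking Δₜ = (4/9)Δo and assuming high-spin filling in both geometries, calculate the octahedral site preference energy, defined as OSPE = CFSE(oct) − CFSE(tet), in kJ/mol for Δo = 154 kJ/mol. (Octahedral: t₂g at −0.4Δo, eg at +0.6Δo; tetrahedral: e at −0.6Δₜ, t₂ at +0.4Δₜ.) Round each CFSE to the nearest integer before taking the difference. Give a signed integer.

Octahedral (high-spin): t₂g⁶ eg³, CFSE = 6(−0.4) + 3(+0.6) = -0.6Δo = -0.6 × 154 = -92 kJ/mol.
Tetrahedral: e⁴ t₂⁵, CFSE = 4(−0.6) + 5(+0.4) = -0.4Δₜ = -0.4 × (4/9) × 154 = -27 kJ/mol.
OSPE = CFSE(oct) − CFSE(tet) = -92 − (-27) = -65 kJ/mol.

-65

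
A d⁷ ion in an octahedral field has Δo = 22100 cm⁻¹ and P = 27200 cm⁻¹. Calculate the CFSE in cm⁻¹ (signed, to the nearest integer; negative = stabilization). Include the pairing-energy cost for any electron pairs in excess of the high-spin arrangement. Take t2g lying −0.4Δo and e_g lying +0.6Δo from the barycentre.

With Δo < P the complex is high-spin.
Configuration: t2g^5 e_g^2.
Orbital CFSE = -0.8Δo = -0.8 × 22100 = -17680 cm⁻¹.
High-spin has no excess pairs, so no pairing correction applies.

-17680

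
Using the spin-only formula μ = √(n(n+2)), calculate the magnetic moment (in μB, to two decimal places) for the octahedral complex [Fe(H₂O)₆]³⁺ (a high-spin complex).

H₂O is neutral, so the +3 overall charge sits on Fe: oxidation state +3.
Fe is in group 8, so Fe³⁺ is d⁵ (8 − 3 = 5).
Configuration: t2g^3 e_g^2 → 5 unpaired electrons.
μ(spin-only) = √[5(5+2)] = √35 ≈ 5.92 μB.

5.92 μB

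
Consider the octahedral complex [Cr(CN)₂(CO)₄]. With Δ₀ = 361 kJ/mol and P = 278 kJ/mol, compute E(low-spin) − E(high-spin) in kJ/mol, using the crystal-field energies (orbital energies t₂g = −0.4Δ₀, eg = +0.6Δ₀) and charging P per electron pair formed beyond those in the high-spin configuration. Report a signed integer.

-83

Ligand charges: 2×(-1) from CN⁻ and 4×(+0) from CO sum to -2; with overall charge +0, Cr is +2.
Cr sits in group 6; removing 2 electrons leaves Cr²⁺ with 6 − 2 = 4 d electrons.
High-spin d⁴ fills as t₂g³ eg¹ with CFSE 3(−0.4) + 1(+0.6) = -0.6Δ₀ = -217 kJ/mol.
For low-spin the configuration is t₂g⁴ eg⁰: orbital energy -1.6 × 361 = -578 kJ/mol, and 1 additional pair relative to high-spin adds 278 kJ/mol, giving -300 kJ/mol.
E(LS) − E(HS) = -300 − (-217) = -83 kJ/mol.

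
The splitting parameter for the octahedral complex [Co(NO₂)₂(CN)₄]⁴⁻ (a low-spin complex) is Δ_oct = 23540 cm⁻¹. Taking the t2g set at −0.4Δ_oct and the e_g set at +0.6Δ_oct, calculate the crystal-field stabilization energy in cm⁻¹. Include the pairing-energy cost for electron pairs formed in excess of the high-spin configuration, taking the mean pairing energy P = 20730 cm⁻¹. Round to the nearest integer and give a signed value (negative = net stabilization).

Ligand charges: 2×(-1) from NO₂⁻ and 4×(-1) from CN⁻ sum to -6; with overall charge -4, Co is +2.
Co sits in group 9; removing 2 electrons leaves Co²⁺ with 9 − 2 = 7 d electrons.
The d⁷ electrons fill as t2g^6 e_g^1.
CFSE(orbital) = 6×(-0.4Δ_oct) + 1×(0.6Δ_oct) = -1.8Δ_oct; with Δ_oct = 23540 cm⁻¹ that is -42372 cm⁻¹.
Pairing penalty: 3 pairs vs 2 in the high-spin reference → 1 extra × P = 20730 cm⁻¹.
Combining: -42372 + 20730 = -21642 cm⁻¹.

-21642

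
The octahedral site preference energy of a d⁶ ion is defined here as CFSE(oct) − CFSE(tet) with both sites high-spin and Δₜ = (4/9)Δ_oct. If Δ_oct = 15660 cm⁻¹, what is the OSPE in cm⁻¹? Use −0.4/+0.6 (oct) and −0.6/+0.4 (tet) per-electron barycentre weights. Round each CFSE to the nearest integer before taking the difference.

-2088

In an octahedral site d⁶ (HS) is t2g^4 e_g^2, giving CFSE(oct) = -0.4Δ_oct = -6264 cm⁻¹.
Tetrahedral e^3 t2^3 gives -0.6Δₜ = -0.6 × (4/9) × 15660 = -4176 cm⁻¹.
OSPE = -6264 − (-4176) = -2088 cm⁻¹.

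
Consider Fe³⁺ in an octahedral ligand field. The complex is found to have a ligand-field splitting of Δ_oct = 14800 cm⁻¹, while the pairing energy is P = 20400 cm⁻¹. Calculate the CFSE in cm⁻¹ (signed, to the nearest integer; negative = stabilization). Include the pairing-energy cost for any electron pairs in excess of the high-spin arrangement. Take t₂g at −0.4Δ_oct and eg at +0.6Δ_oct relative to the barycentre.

Fe is in group 8, so Fe³⁺ is d⁵ (8 − 3 = 5).
Since Δ_oct = 14800 cm⁻¹ < P = 20400 cm⁻¹, the complex adopts the high-spin configuration.
Filling d⁵ accordingly: t₂g³ eg².
Orbital CFSE = 0.0Δ_oct = 0.0 × 14800 = 0 cm⁻¹.
High-spin has no excess pairs, so no pairing correction applies.

0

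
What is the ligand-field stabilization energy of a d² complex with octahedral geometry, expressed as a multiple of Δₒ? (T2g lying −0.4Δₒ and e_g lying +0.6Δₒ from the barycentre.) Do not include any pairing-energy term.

-0.8 Δₒ

Configuration: t2g^2 e_g^0.
CFSE = 2(-0.4Δₒ) + 0(0.6Δₒ) = -0.8Δₒ + 0.0Δₒ = -0.8Δₒ.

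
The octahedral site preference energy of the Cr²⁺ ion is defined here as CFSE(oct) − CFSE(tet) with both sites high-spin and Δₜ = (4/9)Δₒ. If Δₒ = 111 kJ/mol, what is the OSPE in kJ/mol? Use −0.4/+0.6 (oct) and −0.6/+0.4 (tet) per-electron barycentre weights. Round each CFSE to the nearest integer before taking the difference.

Cr²⁺: group 6, so d-count = 6 − 2 = 4.
Octahedral high-spin t₂g³ eg¹: CFSE = -0.6 × 111 = -67 kJ/mol.
Tetrahedral: e² t₂², CFSE = 2(−0.6) + 2(+0.4) = -0.4Δₜ = -0.4 × (4/9) × 111 = -20 kJ/mol.
OSPE = -67 − (-20) = -47 kJ/mol.

-47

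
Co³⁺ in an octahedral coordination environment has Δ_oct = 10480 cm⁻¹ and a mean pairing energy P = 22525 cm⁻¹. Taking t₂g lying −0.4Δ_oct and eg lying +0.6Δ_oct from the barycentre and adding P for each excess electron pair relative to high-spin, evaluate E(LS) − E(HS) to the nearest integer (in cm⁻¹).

Co sits in group 9; removing 3 electrons leaves Co³⁺ with 9 − 3 = 6 d electrons.
High-spin: t₂g⁴ eg², CFSE = -0.4Δ_oct = -4192 cm⁻¹.
Low-spin: t₂g⁶ eg⁰, orbital CFSE = -2.4Δ_oct = -25152 cm⁻¹; plus 2 excess pairs × P = +45050 cm⁻¹; total 19898 cm⁻¹.
Thus E(LS) − E(HS) = 24090 cm⁻¹.

24090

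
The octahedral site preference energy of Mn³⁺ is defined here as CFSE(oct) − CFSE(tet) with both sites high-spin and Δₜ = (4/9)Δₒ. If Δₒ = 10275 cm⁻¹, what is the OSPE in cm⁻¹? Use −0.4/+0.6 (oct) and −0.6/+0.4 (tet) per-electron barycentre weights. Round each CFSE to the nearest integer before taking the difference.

-4338

Mn is in group 7, so Mn³⁺ is d⁴ (7 − 3 = 4).
In an octahedral site d⁴ (HS) is t₂g³ eg¹, giving CFSE(oct) = -0.6Δₒ = -6165 cm⁻¹.
Tetrahedral: e² t₂², CFSE = 2(−0.6) + 2(+0.4) = -0.4Δₜ = -0.4 × (4/9) × 10275 = -1827 cm⁻¹.
Subtracting, OSPE = -6165 − (-1827) = -4338 cm⁻¹.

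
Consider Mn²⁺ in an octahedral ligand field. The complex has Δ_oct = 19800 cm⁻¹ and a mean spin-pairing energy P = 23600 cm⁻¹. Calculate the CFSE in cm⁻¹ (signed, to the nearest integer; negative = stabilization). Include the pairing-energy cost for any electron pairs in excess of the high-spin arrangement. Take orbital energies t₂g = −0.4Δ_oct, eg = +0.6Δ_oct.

0

Mn sits in group 7; removing 2 electrons leaves Mn²⁺ with 7 − 2 = 5 d electrons.
Δ_oct < P, so pairing is avoided: the ground state is high-spin.
Filling d⁵ accordingly: t₂g³ eg².
Orbital CFSE = 0.0Δ_oct = 0.0 × 19800 = 0 cm⁻¹.
High-spin has no excess pairs, so no pairing correction applies.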